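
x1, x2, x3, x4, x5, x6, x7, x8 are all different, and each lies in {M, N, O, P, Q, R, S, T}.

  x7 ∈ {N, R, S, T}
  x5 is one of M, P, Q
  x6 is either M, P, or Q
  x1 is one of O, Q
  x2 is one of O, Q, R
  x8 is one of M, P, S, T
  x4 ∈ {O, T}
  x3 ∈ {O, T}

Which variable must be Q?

x1

Among the 8 variables, N fits only x7 (and all 8 values in {M, N, O, P, Q, R, S, T} must be used), so x7 = N.
Among the 7 still-open variables, R fits only x2 (and all 7 values in {M, O, P, Q, R, S, T} must be used), so x2 = R.
The 6 still-open variables together cover exactly {M, O, P, Q, S, T} — 6 values for 6 variables — and S appears only in x8's list, so x8 = S.
x3 and x4 share exactly the 2 values {O, T}; by pigeonhole those values go to them, so strike O, T from x1.
So Q goes to x1.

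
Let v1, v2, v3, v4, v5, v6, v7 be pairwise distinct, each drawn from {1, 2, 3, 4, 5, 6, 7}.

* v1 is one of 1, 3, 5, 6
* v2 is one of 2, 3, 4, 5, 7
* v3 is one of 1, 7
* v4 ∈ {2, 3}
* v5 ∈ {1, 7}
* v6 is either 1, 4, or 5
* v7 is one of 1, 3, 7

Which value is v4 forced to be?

2

Among the 7 variables, 6 fits only v1 (and all 7 values in {1, 2, 3, 4, 5, 6, 7} must be used), so v1 = 6.
v3 and v5 share exactly the 2 values {1, 7}; by pigeonhole those values go to them, so strike 1, 7 from v2, v6, v7.
v7 has just one choice, so v7 = 3. So v2, v4 can't be 3.
So v4 = 2.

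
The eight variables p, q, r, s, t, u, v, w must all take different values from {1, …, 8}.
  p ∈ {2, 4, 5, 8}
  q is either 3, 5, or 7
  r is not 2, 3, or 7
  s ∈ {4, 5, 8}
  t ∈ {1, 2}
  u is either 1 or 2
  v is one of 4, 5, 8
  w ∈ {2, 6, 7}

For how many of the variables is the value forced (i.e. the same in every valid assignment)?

3

The 8 variables together cover exactly {1, 2, 3, 4, 5, 6, 7, 8} — 8 values for 8 variables — and 3 appears only in q's list, so q = 3.
The 7 still-open variables together cover exactly {1, 2, 4, 5, 6, 7, 8} — 7 values for 7 variables — and 7 appears only in w's list, so w = 7.
The 6 still-open variables together cover exactly {1, 2, 4, 5, 6, 8} — 6 values for 6 variables — and 6 appears only in r's list, so r = 6.
t and u share exactly the 2 values {1, 2}; by pigeonhole those values go to them, so strike 1, 2 from p.
Determined: q=3, r=6, w=7. The other variables each still have more than one consistent value. That makes 3.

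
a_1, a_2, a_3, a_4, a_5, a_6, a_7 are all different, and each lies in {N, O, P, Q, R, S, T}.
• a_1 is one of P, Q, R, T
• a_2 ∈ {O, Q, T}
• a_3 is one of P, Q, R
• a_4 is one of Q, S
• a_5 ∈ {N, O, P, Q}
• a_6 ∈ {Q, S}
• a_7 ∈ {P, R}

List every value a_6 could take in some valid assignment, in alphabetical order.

The 7 variables draw from only 7 values {N, O, P, Q, R, S, T}, so each is used; only a_5 can be N, hence a_5 = N.
Among the 6 still-open variables, O fits only a_2 (and all 6 values in {O, P, Q, R, S, T} must be used), so a_2 = O.
The 5 still-open variables draw from only 5 values {P, Q, R, S, T}, so each is used; only a_1 can be T, hence a_1 = T.
a_4 and a_6 share exactly the 2 values {Q, S}; by pigeonhole those values go to them, so strike Q, S from a_3.
No further eliminations apply; a_6 can still be any of Q, S.

Q, S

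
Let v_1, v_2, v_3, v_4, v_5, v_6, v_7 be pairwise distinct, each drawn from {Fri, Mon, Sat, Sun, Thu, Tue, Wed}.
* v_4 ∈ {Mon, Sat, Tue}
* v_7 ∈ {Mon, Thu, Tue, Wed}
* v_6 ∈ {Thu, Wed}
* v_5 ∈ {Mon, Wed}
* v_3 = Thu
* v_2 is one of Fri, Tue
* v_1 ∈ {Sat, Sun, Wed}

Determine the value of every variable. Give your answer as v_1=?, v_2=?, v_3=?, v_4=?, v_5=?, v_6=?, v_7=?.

v_1=Sun, v_2=Fri, v_3=Thu, v_4=Sat, v_5=Mon, v_6=Wed, v_7=Tue

v_3 has just one choice, so v_3 = Thu. So v_6, v_7 can't be Thu.
That leaves v_6 = Wed. Remove Wed from v_1, v_5, v_7.
v_5 must be Mon (only option left). So v_4, v_7 can't be Mon.
That leaves v_7 = Tue. Remove Tue from v_2, v_4.
v_2 must be Fri (only option left).
v_4 must be Sat (only option left). Eliminate Sat elsewhere: v_1.
That leaves v_1 = Sun.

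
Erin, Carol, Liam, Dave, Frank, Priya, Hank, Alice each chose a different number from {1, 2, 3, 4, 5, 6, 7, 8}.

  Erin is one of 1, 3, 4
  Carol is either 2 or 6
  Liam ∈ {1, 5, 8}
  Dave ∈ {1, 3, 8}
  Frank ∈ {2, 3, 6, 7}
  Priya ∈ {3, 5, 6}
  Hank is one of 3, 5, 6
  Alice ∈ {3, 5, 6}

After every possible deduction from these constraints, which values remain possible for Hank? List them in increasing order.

3, 5, 6

The 8 variables draw from only 8 values {1, 2, 3, 4, 5, 6, 7, 8}, so each is used; only Erin can be 4, hence Erin = 4.
The 7 still-open variables together cover exactly {1, 2, 3, 5, 6, 7, 8} — 7 values for 7 variables — and 7 appears only in Frank's list, so Frank = 7.
Among the 6 still-open variables, 2 fits only Carol (and all 6 values in {1, 2, 3, 5, 6, 8} must be used), so Carol = 2.
Priya, Hank, Alice between them cover only {3, 5, 6} — a naked triple. Remove those values from Liam, Dave.
No further eliminations apply; Hank can still be any of 3, 5, 6.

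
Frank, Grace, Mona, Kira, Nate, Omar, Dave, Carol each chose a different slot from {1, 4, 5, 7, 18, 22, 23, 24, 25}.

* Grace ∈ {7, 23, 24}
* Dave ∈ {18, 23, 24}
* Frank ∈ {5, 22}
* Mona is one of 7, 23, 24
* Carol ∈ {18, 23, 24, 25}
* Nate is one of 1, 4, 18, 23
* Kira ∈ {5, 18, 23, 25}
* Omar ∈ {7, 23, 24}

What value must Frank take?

The 3 variables Grace, Mona, Omar are confined to {7, 23, 24}, which locks those values in; drop them from Kira, Nate, Dave, Carol.
That leaves Dave = 18. So Kira, Nate, Carol can't be 18.
Carol's domain is down to {25}, so Carol = 25. Remove 25 from Kira.
Kira's domain is down to {5}, so Kira = 5. Remove 5 from Frank.
So Frank = 22.

22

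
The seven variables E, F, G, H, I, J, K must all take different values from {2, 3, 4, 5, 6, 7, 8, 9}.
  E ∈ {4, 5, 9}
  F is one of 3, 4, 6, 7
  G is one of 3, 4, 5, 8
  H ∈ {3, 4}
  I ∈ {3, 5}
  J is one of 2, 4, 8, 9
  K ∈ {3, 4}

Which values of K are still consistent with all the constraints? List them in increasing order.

3, 4

The 2 variables H and K are confined to {3, 4}, which locks those values in; drop them from E, F, G, I, J.
I has just one choice, so I = 5. Eliminate 5 elsewhere: E, G.
E must be 9 (only option left). Remove 9 from J.
G's domain is down to {8}, so G = 8. Eliminate 8 elsewhere: J.
That leaves J = 2.
No further eliminations apply; K can still be any of 3, 4.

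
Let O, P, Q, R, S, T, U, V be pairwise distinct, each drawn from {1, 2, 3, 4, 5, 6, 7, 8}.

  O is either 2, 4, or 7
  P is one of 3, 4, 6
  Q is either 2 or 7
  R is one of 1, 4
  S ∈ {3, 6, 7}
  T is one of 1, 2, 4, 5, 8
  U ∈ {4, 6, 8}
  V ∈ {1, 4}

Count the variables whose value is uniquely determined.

2

The 8 variables draw from only 8 values {1, 2, 3, 4, 5, 6, 7, 8}, so each is used; only T can be 5, hence T = 5.
Among the 7 still-open variables, 8 fits only U (and all 7 values in {1, 2, 3, 4, 6, 7, 8} must be used), so U = 8.
R and V between them cover only {1, 4} — a naked pair. Remove those values from O, P.
O and Q between them cover only {2, 7} — a naked pair. Remove those values from S.
Determined: T=5, U=8. The other variables each still have more than one consistent value. That makes 2.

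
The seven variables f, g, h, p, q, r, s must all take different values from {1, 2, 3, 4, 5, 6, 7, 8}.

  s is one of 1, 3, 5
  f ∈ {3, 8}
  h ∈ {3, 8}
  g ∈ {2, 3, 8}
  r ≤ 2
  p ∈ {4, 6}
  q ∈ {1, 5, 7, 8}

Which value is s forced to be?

f and h between them cover only {3, 8} — a naked pair. Remove those values from g, q, s.
g has just one choice, so g = 2. Remove 2 from r.
That leaves r = 1. Eliminate 1 elsewhere: q, s.
So s = 5.

5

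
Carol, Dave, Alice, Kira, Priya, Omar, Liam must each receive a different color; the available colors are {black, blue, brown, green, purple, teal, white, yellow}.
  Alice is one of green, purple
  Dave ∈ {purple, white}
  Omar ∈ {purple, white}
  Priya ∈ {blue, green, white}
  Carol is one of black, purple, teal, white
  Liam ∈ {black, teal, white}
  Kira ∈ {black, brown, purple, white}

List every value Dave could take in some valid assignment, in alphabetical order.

The 7 variables draw from only 7 values {black, blue, brown, green, purple, teal, white}, so each is used; only Priya can be blue, hence Priya = blue.
The 6 still-open variables draw from only 6 values {black, brown, green, purple, teal, white}, so each is used; only Kira can be brown, hence Kira = brown.
The 5 still-open variables draw from only 5 values {black, green, purple, teal, white}, so each is used; only Alice can be green, hence Alice = green.
The 2 variables Dave and Omar are confined to {purple, white}, which locks those values in; drop them from Carol, Liam.
No further eliminations apply; Dave can still be any of purple, white.

purple, white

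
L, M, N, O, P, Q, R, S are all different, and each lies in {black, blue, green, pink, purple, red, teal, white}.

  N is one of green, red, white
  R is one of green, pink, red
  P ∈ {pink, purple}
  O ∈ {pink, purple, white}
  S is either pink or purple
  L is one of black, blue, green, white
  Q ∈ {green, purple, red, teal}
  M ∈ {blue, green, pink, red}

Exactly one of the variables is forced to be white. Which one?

O

The 8 variables draw from only 8 values {black, blue, green, pink, purple, red, teal, white}, so each is used; only L can be black, hence L = black.
Among the 7 still-open variables, blue fits only M (and all 7 values in {blue, green, pink, purple, red, teal, white} must be used), so M = blue.
The 6 still-open variables draw from only 6 values {green, pink, purple, red, teal, white}, so each is used; only Q can be teal, hence Q = teal.
P and S between them cover only {pink, purple} — a naked pair. Remove those values from O, R.
So white goes to O.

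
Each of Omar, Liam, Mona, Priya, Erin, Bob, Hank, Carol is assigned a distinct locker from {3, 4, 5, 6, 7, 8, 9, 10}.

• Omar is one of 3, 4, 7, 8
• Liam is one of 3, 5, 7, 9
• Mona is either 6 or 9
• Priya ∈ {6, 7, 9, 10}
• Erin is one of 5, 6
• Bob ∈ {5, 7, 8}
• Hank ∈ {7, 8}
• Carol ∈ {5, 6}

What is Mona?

9

The 8 variables draw from only 8 values {3, 4, 5, 6, 7, 8, 9, 10}, so each is used; only Omar can be 4, hence Omar = 4.
The 7 still-open variables draw from only 7 values {3, 5, 6, 7, 8, 9, 10}, so each is used; only Liam can be 3, hence Liam = 3.
Among the 6 still-open variables, 10 fits only Priya (and all 6 values in {5, 6, 7, 8, 9, 10} must be used), so Priya = 10.
Among the 5 still-open variables, 9 fits only Mona (and all 5 values in {5, 6, 7, 8, 9} must be used), so Mona = 9.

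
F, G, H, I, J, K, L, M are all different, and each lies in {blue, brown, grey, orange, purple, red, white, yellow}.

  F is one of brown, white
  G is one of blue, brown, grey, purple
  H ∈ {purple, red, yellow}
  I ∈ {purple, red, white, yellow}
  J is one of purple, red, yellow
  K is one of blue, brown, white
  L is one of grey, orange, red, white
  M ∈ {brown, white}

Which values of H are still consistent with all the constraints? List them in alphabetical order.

The 8 variables draw from only 8 values {blue, brown, grey, orange, purple, red, white, yellow}, so each is used; only L can be orange, hence L = orange.
Among the 7 still-open variables, grey fits only G (and all 7 values in {blue, brown, grey, purple, red, white, yellow} must be used), so G = grey.
The 6 still-open variables together cover exactly {blue, brown, purple, red, white, yellow} — 6 values for 6 variables — and blue appears only in K's list, so K = blue.
F and M share exactly the 2 values {brown, white}; by pigeonhole those values go to them, so strike brown, white from I.
No further eliminations apply; H can still be any of purple, red, yellow.

purple, red, yellow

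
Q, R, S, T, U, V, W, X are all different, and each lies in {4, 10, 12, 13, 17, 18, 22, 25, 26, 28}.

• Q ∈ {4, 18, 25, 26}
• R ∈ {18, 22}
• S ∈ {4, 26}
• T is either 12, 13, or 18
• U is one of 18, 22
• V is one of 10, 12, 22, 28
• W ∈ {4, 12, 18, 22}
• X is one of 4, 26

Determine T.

13

R and U share exactly the 2 values {18, 22}; by pigeonhole those values go to them, so strike 18, 22 from Q, T, V, W.
S and X share exactly the 2 values {4, 26}; by pigeonhole those values go to them, so strike 4, 26 from Q, W.
That leaves Q = 25.
W must be 12 (only option left). So T, V can't be 12.
So T = 13.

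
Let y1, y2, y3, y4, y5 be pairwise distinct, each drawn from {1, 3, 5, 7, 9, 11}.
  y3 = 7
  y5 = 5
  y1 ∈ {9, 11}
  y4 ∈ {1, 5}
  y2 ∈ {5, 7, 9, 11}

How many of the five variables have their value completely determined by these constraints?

3

y3 has just one choice, so y3 = 7. So y2 can't be 7.
That leaves y5 = 5. Strike 5 from y2, y4.
y4's domain is down to {1}, so y4 = 1.
Determined: y3=7, y4=1, y5=5. The other variables each still have more than one consistent value. That makes 3.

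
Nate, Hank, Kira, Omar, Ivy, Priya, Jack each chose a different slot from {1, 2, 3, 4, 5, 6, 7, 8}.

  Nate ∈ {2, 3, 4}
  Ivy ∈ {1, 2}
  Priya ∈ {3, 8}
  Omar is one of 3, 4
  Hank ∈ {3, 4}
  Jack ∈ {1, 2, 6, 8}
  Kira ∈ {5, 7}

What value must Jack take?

6

The 2 variables Hank and Omar are confined to {3, 4}, which locks those values in; drop them from Nate, Priya.
Nate must be 2 (only option left). Strike 2 from Ivy, Jack.
That leaves Ivy = 1. Eliminate 1 elsewhere: Jack.
Priya's domain is down to {8}, so Priya = 8. So Jack can't be 8.
So Jack = 6.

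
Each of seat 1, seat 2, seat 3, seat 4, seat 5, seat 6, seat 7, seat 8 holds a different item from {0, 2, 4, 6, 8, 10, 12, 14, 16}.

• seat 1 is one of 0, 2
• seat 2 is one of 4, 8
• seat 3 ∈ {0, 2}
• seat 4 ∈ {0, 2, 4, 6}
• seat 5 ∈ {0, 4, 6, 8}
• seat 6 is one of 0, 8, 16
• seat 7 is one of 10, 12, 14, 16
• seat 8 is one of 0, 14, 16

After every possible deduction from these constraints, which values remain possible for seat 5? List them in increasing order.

4, 6, 8

The 2 variables seat 1 and seat 3 are confined to {0, 2}, which locks those values in; drop them from seat 4, seat 5, seat 6, seat 8.
seat 2, seat 4, seat 5 between them cover only {4, 6, 8} — a naked triple. Remove those values from seat 6.
seat 6 must be 16 (only option left). So seat 7, seat 8 can't be 16.
seat 8's domain is down to {14}, so seat 8 = 14. So seat 7 can't be 14.
No further eliminations apply; seat 5 can still be any of 4, 6, 8.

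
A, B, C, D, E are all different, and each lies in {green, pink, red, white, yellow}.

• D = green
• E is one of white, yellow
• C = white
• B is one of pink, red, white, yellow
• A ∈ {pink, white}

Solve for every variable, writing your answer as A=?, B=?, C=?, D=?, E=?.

A=pink, B=red, C=white, D=green, E=yellow

C has just one choice, so C = white. Strike white from A, B, E.
D must be green (only option left).
E has just one choice, so E = yellow. Remove yellow from B.
A's domain is down to {pink}, so A = pink. So B can't be pink.
That leaves B = red.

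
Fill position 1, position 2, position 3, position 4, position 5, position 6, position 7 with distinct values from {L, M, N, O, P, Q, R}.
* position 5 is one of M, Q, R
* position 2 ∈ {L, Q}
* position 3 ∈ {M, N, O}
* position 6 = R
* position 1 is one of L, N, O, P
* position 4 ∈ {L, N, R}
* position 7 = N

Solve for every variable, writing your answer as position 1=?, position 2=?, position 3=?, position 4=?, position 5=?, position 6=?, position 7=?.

position 1=P, position 2=Q, position 3=O, position 4=L, position 5=M, position 6=R, position 7=N

position 6's domain is down to {R}, so position 6 = R. Remove R from position 4, position 5.
position 7 has just one choice, so position 7 = N. Remove N from position 1, position 3, position 4.
position 4 must be L (only option left). Remove L from position 1, position 2.
That leaves position 2 = Q. Remove Q from position 5.
That leaves position 5 = M. Strike M from position 3.
position 3 has just one choice, so position 3 = O. Strike O from position 1.
That leaves position 1 = P.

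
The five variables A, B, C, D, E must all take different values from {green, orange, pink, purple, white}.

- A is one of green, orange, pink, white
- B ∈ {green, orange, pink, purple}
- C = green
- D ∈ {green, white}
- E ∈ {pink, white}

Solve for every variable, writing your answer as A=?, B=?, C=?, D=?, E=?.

C must be green (only option left). So A, B, D can't be green.
D must be white (only option left). So A, E can't be white.
E has just one choice, so E = pink. Remove pink from A, B.
A's domain is down to {orange}, so A = orange. Strike orange from B.
B's domain is down to {purple}, so B = purple.

A=orange, B=purple, C=green, D=white, E=pink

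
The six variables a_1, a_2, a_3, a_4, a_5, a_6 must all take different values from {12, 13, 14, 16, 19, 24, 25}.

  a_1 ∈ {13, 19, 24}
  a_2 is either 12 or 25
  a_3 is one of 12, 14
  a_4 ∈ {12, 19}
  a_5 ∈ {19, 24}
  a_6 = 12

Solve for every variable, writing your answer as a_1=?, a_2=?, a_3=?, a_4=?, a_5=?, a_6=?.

a_6 must be 12 (only option left). Remove 12 from a_2, a_3, a_4.
a_2 has just one choice, so a_2 = 25.
a_3's domain is down to {14}, so a_3 = 14.
That leaves a_4 = 19. Strike 19 from a_1, a_5.
That leaves a_5 = 24. Remove 24 from a_1.
a_1 has just one choice, so a_1 = 13.

a_1=13, a_2=25, a_3=14, a_4=19, a_5=24, a_6=12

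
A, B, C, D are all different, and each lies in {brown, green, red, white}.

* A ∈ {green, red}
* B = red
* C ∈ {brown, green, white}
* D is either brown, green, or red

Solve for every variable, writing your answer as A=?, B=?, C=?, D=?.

A=green, B=red, C=white, D=brown

B has just one choice, so B = red. Eliminate red elsewhere: A, D.
A's domain is down to {green}, so A = green. Eliminate green elsewhere: C, D.
D's domain is down to {brown}, so D = brown. So C can't be brown.
C has just one choice, so C = white.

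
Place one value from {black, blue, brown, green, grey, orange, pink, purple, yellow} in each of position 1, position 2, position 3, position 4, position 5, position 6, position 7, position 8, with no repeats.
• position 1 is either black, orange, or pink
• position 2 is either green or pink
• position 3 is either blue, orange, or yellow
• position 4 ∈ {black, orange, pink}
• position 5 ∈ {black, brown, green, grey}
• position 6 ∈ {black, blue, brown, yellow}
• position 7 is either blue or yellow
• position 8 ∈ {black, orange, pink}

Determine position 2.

The 8 variables together cover exactly {black, blue, brown, green, grey, orange, pink, yellow} — 8 values for 8 variables — and grey appears only in position 5's list, so position 5 = grey.
The 7 still-open variables draw from only 7 values {black, blue, brown, green, orange, pink, yellow}, so each is used; only position 6 can be brown, hence position 6 = brown.
The 6 still-open variables draw from only 6 values {black, blue, green, orange, pink, yellow}, so each is used; only position 2 can be green, hence position 2 = green.

green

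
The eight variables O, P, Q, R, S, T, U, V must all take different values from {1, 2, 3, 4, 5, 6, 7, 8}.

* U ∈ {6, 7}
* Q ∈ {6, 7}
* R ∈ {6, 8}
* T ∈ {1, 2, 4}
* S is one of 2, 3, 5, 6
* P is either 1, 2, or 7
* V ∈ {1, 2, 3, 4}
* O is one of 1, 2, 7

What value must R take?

The 8 variables together cover exactly {1, 2, 3, 4, 5, 6, 7, 8} — 8 values for 8 variables — and 5 appears only in S's list, so S = 5.
The 7 still-open variables together cover exactly {1, 2, 3, 4, 6, 7, 8} — 7 values for 7 variables — and 3 appears only in V's list, so V = 3.
Among the 6 still-open variables, 4 fits only T (and all 6 values in {1, 2, 4, 6, 7, 8} must be used), so T = 4.
Among the 5 still-open variables, 8 fits only R (and all 5 values in {1, 2, 6, 7, 8} must be used), so R = 8.

8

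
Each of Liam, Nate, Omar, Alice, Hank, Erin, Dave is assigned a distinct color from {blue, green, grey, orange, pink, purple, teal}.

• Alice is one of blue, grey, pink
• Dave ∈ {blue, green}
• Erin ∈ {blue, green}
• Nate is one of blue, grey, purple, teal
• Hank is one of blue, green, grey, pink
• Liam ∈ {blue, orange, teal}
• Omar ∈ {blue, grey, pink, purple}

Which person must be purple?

Omar

The 7 variables together cover exactly {blue, green, grey, orange, pink, purple, teal} — 7 values for 7 variables — and orange appears only in Liam's list, so Liam = orange.
The 6 still-open variables draw from only 6 values {blue, green, grey, pink, purple, teal}, so each is used; only Nate can be teal, hence Nate = teal.
The 5 still-open variables draw from only 5 values {blue, green, grey, pink, purple}, so each is used; only Omar can be purple, hence Omar = purple.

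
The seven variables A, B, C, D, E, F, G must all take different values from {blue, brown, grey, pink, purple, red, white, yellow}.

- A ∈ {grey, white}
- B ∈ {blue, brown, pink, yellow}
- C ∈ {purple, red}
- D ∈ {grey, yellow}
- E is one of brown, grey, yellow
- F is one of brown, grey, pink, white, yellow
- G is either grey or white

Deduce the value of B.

A and G between them cover only {grey, white} — a naked pair. Remove those values from D, E, F.
D must be yellow (only option left). Remove yellow from B, E, F.
E's domain is down to {brown}, so E = brown. Strike brown from B, F.
F has just one choice, so F = pink. Remove pink from B.
So B = blue.

blue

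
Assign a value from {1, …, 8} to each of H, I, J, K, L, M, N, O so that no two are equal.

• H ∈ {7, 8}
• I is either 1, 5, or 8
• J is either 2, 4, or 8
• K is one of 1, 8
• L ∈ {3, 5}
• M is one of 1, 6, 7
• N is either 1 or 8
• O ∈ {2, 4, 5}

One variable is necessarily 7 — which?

Among the 8 variables, 3 fits only L (and all 8 values in {1, 2, 3, 4, 5, 6, 7, 8} must be used), so L = 3.
The 7 still-open variables together cover exactly {1, 2, 4, 5, 6, 7, 8} — 7 values for 7 variables — and 6 appears only in M's list, so M = 6.
The 6 still-open variables draw from only 6 values {1, 2, 4, 5, 7, 8}, so each is used; only H can be 7, hence H = 7.

H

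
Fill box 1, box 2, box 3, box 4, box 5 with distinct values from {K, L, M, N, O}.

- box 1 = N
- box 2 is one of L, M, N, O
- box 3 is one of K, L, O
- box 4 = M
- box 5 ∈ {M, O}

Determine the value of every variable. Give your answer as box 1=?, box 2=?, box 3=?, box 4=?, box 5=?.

box 1=N, box 2=L, box 3=K, box 4=M, box 5=O

box 1 has just one choice, so box 1 = N. Remove N from box 2.
That leaves box 4 = M. Eliminate M elsewhere: box 2, box 5.
box 5's domain is down to {O}, so box 5 = O. Eliminate O elsewhere: box 2, box 3.
box 2 must be L (only option left). Eliminate L elsewhere: box 3.
box 3's domain is down to {K}, so box 3 = K.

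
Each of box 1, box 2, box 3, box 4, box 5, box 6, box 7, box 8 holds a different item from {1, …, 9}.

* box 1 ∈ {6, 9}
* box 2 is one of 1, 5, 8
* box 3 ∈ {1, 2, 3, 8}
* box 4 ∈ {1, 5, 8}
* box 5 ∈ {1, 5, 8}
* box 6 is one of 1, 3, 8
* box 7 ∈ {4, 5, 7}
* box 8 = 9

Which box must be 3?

box 6

box 8 must be 9 (only option left). Eliminate 9 elsewhere: box 1.
That leaves box 1 = 6.
box 2, box 4, box 5 between them cover only {1, 5, 8} — a naked triple. Remove those values from box 3, box 6, box 7.
So 3 goes to box 6.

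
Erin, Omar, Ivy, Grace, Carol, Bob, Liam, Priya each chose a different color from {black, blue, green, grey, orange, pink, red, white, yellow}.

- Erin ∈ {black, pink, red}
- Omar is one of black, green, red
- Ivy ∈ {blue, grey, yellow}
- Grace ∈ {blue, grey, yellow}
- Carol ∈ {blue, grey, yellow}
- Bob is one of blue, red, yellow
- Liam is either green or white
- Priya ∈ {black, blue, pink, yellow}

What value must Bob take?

red

The 8 variables draw from only 8 values {black, blue, green, grey, pink, red, white, yellow}, so each is used; only Liam can be white, hence Liam = white.
The 7 still-open variables draw from only 7 values {black, blue, green, grey, pink, red, yellow}, so each is used; only Omar can be green, hence Omar = green.
Ivy, Grace, Carol between them cover only {blue, grey, yellow} — a naked triple. Remove those values from Bob, Priya.
So Bob = red.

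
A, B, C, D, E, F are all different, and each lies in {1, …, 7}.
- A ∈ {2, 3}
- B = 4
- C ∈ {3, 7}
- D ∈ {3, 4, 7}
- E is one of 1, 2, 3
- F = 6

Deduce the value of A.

2

B must be 4 (only option left). Strike 4 from D.
F has just one choice, so F = 6.
The 4 still-open variables draw from only 4 values {1, 2, 3, 7}, so each is used; only E can be 1, hence E = 1.
The 3 still-open variables together cover exactly {2, 3, 7} — 3 values for 3 variables — and 2 appears only in A's list, so A = 2.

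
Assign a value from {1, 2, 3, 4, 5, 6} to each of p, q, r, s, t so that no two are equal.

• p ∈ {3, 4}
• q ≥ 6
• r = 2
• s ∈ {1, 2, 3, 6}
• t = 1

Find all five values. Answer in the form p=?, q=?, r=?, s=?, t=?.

q has just one choice, so q = 6. So s can't be 6.
r's domain is down to {2}, so r = 2. Eliminate 2 elsewhere: s.
t's domain is down to {1}, so t = 1. Strike 1 from s.
s's domain is down to {3}, so s = 3. Remove 3 from p.
p's domain is down to {4}, so p = 4.

p=4, q=6, r=2, s=3, t=1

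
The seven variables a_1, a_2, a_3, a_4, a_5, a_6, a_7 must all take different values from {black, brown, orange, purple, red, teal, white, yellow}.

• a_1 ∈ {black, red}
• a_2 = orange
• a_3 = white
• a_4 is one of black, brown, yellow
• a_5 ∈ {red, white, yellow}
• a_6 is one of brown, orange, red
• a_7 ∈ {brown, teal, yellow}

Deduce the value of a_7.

a_2's domain is down to {orange}, so a_2 = orange. Eliminate orange elsewhere: a_6.
a_3 must be white (only option left). Eliminate white elsewhere: a_5.
Among the 5 still-open variables, teal fits only a_7 (and all 5 values in {black, brown, red, teal, yellow} must be used), so a_7 = teal.

teal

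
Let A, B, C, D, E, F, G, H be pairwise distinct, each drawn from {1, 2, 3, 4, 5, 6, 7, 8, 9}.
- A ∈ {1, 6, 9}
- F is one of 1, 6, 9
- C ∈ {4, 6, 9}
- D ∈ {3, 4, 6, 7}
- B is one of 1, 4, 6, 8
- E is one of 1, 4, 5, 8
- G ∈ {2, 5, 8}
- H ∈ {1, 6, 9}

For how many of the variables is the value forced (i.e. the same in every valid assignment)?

The 3 variables A, F, H are confined to {1, 6, 9}, which locks those values in; drop them from B, C, D, E.
C's domain is down to {4}, so C = 4. Strike 4 from B, D, E.
B must be 8 (only option left). Remove 8 from E, G.
That leaves E = 5. So G can't be 5.
G must be 2 (only option left).
Determined: B=8, C=4, E=5, G=2. The other variables each still have more than one consistent value. That makes 4.

4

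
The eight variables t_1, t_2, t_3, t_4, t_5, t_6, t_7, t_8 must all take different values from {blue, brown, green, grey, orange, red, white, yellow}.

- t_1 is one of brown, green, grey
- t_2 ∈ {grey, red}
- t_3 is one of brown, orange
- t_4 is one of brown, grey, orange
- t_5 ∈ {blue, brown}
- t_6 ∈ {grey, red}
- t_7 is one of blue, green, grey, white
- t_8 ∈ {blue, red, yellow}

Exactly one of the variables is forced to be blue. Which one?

The 8 variables draw from only 8 values {blue, brown, green, grey, orange, red, white, yellow}, so each is used; only t_7 can be white, hence t_7 = white.
Among the 7 still-open variables, green fits only t_1 (and all 7 values in {blue, brown, green, grey, orange, red, yellow} must be used), so t_1 = green.
The 6 still-open variables draw from only 6 values {blue, brown, grey, orange, red, yellow}, so each is used; only t_8 can be yellow, hence t_8 = yellow.
The 5 still-open variables draw from only 5 values {blue, brown, grey, orange, red}, so each is used; only t_5 can be blue, hence t_5 = blue.

t_5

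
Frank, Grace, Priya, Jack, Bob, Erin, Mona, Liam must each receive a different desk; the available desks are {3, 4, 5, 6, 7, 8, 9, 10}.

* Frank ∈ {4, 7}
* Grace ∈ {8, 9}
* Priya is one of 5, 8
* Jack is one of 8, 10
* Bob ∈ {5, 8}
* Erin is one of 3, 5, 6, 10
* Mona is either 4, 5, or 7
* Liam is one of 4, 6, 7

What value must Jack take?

10

The 8 variables draw from only 8 values {3, 4, 5, 6, 7, 8, 9, 10}, so each is used; only Erin can be 3, hence Erin = 3.
Among the 7 still-open variables, 6 fits only Liam (and all 7 values in {4, 5, 6, 7, 8, 9, 10} must be used), so Liam = 6.
The 6 still-open variables draw from only 6 values {4, 5, 7, 8, 9, 10}, so each is used; only Grace can be 9, hence Grace = 9.
Among the 5 still-open variables, 10 fits only Jack (and all 5 values in {4, 5, 7, 8, 10} must be used), so Jack = 10.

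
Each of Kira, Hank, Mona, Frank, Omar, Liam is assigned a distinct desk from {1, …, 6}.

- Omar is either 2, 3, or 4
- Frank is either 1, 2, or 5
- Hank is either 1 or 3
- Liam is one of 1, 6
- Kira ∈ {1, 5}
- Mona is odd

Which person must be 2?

The 6 variables draw from only 6 values {1, 2, 3, 4, 5, 6}, so each is used; only Omar can be 4, hence Omar = 4.
The 5 still-open variables draw from only 5 values {1, 2, 3, 5, 6}, so each is used; only Frank can be 2, hence Frank = 2.

Frank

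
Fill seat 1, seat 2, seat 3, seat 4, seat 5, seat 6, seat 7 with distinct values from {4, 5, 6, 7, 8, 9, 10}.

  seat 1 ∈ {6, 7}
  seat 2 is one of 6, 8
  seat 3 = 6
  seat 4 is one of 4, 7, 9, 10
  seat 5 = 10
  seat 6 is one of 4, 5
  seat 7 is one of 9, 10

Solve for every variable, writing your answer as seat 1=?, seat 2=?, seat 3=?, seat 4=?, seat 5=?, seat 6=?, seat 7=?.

seat 1=7, seat 2=8, seat 3=6, seat 4=4, seat 5=10, seat 6=5, seat 7=9

seat 3's domain is down to {6}, so seat 3 = 6. Remove 6 from seat 1, seat 2.
That leaves seat 5 = 10. So seat 4, seat 7 can't be 10.
seat 7 must be 9 (only option left). Strike 9 from seat 4.
seat 1 has just one choice, so seat 1 = 7. So seat 4 can't be 7.
seat 2's domain is down to {8}, so seat 2 = 8.
seat 4 must be 4 (only option left). Strike 4 from seat 6.
seat 6's domain is down to {5}, so seat 6 = 5.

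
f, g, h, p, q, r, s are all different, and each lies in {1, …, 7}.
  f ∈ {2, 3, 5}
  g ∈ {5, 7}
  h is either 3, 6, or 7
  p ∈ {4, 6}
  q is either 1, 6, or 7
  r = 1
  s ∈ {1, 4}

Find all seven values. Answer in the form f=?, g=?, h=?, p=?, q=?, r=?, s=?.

r's domain is down to {1}, so r = 1. So q, s can't be 1.
That leaves s = 4. Remove 4 from p.
p has just one choice, so p = 6. Strike 6 from h, q.
q must be 7 (only option left). Eliminate 7 elsewhere: g, h.
g has just one choice, so g = 5. Remove 5 from f.
h must be 3 (only option left). So f can't be 3.
f has just one choice, so f = 2.

f=2, g=5, h=3, p=6, q=7, r=1, s=4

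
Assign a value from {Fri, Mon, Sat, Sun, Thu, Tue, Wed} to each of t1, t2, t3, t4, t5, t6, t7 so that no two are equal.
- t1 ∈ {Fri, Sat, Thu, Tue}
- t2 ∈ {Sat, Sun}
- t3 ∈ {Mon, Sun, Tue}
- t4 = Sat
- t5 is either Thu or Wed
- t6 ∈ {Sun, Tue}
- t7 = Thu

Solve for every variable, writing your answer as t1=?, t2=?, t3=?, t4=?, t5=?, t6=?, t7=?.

t4 must be Sat (only option left). Eliminate Sat elsewhere: t1, t2.
That leaves t7 = Thu. Strike Thu from t1, t5.
That leaves t2 = Sun. Remove Sun from t3, t6.
That leaves t5 = Wed.
t6's domain is down to {Tue}, so t6 = Tue. Eliminate Tue elsewhere: t1, t3.
t1 has just one choice, so t1 = Fri.
That leaves t3 = Mon.

t1=Fri, t2=Sun, t3=Mon, t4=Sat, t5=Wed, t6=Tue, t7=Thu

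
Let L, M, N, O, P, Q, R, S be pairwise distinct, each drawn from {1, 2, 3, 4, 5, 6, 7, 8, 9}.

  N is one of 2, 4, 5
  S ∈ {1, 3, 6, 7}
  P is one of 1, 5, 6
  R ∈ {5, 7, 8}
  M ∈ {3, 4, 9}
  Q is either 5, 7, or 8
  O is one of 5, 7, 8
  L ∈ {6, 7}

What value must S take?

The 3 variables O, Q, R are confined to {5, 7, 8}, which locks those values in; drop them from L, N, P, S.
L's domain is down to {6}, so L = 6. Eliminate 6 elsewhere: P, S.
P must be 1 (only option left). Strike 1 from S.
So S = 3.

3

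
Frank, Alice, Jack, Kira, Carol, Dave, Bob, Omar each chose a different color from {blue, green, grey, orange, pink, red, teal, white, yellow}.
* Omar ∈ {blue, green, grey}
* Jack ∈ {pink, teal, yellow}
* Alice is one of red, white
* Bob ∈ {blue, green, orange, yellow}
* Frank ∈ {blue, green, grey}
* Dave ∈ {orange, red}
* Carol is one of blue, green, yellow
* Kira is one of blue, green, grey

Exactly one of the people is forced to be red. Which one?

Frank, Kira, Omar between them cover only {blue, green, grey} — a naked triple. Remove those values from Carol, Bob.
Carol has just one choice, so Carol = yellow. So Jack, Bob can't be yellow.
Bob must be orange (only option left). So Dave can't be orange.
So red goes to Dave.

Dave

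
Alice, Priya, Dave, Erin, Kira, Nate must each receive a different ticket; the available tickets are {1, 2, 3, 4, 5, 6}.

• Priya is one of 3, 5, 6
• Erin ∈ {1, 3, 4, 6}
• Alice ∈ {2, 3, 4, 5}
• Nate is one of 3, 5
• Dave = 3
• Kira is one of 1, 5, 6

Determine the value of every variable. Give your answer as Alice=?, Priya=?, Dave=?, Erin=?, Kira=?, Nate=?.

Dave's domain is down to {3}, so Dave = 3. So Alice, Priya, Erin, Nate can't be 3.
Nate's domain is down to {5}, so Nate = 5. Strike 5 from Alice, Priya, Kira.
Priya has just one choice, so Priya = 6. Eliminate 6 elsewhere: Erin, Kira.
Kira must be 1 (only option left). Remove 1 from Erin.
Erin's domain is down to {4}, so Erin = 4. Eliminate 4 elsewhere: Alice.
That leaves Alice = 2.

Alice=2, Priya=6, Dave=3, Erin=4, Kira=1, Nate=5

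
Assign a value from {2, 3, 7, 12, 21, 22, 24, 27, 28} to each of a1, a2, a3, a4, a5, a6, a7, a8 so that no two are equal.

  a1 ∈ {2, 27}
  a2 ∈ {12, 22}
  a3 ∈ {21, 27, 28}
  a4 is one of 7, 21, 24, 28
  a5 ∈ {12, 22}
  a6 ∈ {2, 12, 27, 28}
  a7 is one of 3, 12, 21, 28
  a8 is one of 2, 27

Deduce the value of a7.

The 2 variables a1 and a8 are confined to {2, 27}, which locks those values in; drop them from a3, a6.
The 2 variables a2 and a5 are confined to {12, 22}, which locks those values in; drop them from a6, a7.
a6 must be 28 (only option left). Strike 28 from a3, a4, a7.
a3 must be 21 (only option left). So a4, a7 can't be 21.
So a7 = 3.

3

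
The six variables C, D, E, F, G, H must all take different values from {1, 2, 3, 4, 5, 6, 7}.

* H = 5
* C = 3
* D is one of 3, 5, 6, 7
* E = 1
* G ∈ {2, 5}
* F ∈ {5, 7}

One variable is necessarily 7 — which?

F

C must be 3 (only option left). Strike 3 from D.
E's domain is down to {1}, so E = 1.
H's domain is down to {5}, so H = 5. Strike 5 from D, F, G.
So 7 goes to F.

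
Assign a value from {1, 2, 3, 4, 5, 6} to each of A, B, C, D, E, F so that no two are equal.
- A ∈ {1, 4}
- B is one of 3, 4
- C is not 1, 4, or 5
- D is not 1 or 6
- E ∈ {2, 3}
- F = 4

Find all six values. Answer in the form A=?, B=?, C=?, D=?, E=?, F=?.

A=1, B=3, C=6, D=5, E=2, F=4

F must be 4 (only option left). Eliminate 4 elsewhere: A, B, D.
A's domain is down to {1}, so A = 1.
B has just one choice, so B = 3. Eliminate 3 elsewhere: C, D, E.
E has just one choice, so E = 2. So C, D can't be 2.
C's domain is down to {6}, so C = 6.
D has just one choice, so D = 5.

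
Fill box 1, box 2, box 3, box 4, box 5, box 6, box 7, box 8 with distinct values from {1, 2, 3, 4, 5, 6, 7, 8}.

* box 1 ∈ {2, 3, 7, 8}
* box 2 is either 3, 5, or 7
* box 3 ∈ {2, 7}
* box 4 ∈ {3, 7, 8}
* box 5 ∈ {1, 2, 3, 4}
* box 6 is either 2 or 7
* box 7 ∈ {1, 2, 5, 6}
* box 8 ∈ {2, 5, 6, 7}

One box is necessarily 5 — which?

The 8 variables draw from only 8 values {1, 2, 3, 4, 5, 6, 7, 8}, so each is used; only box 5 can be 4, hence box 5 = 4.
The 7 still-open variables draw from only 7 values {1, 2, 3, 5, 6, 7, 8}, so each is used; only box 7 can be 1, hence box 7 = 1.
The 6 still-open variables together cover exactly {2, 3, 5, 6, 7, 8} — 6 values for 6 variables — and 6 appears only in box 8's list, so box 8 = 6.
Among the 5 still-open variables, 5 fits only box 2 (and all 5 values in {2, 3, 5, 7, 8} must be used), so box 2 = 5.

box 2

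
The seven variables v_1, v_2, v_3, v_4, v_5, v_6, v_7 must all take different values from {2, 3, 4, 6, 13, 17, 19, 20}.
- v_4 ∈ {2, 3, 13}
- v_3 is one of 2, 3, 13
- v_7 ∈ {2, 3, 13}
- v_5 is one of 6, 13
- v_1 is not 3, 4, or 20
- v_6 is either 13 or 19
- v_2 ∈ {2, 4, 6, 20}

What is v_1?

v_3, v_4, v_7 share exactly the 3 values {2, 3, 13}; by pigeonhole those values go to them, so strike 2, 3, 13 from v_1, v_2, v_5, v_6.
v_5 must be 6 (only option left). Strike 6 from v_1, v_2.
v_6 must be 19 (only option left). Eliminate 19 elsewhere: v_1.
So v_1 = 17.

17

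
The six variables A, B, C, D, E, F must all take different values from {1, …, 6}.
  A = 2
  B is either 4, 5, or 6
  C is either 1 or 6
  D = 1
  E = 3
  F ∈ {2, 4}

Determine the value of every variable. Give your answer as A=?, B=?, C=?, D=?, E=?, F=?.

A must be 2 (only option left). Eliminate 2 elsewhere: F.
D's domain is down to {1}, so D = 1. So C can't be 1.
E's domain is down to {3}, so E = 3.
F has just one choice, so F = 4. Remove 4 from B.
C has just one choice, so C = 6. Eliminate 6 elsewhere: B.
That leaves B = 5.

A=2, B=5, C=6, D=1, E=3, F=4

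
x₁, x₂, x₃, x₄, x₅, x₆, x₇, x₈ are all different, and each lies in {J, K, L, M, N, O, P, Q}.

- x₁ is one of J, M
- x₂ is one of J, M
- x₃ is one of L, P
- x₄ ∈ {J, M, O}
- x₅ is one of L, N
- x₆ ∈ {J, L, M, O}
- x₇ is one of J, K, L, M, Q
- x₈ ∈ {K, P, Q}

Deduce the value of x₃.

The 8 variables together cover exactly {J, K, L, M, N, O, P, Q} — 8 values for 8 variables — and N appears only in x₅'s list, so x₅ = N.
x₁ and x₂ between them cover only {J, M} — a naked pair. Remove those values from x₄, x₆, x₇.
x₄'s domain is down to {O}, so x₄ = O. Eliminate O elsewhere: x₆.
That leaves x₆ = L. Remove L from x₃, x₇.
So x₃ = P.

P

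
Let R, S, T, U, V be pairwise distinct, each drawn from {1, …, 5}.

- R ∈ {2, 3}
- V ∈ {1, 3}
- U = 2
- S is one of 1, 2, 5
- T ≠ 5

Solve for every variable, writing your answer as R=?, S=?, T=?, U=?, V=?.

U's domain is down to {2}, so U = 2. Remove 2 from R, S, T.
R has just one choice, so R = 3. Strike 3 from T, V.
V must be 1 (only option left). Remove 1 from S, T.
S must be 5 (only option left).
T has just one choice, so T = 4.

R=3, S=5, T=4, U=2, V=1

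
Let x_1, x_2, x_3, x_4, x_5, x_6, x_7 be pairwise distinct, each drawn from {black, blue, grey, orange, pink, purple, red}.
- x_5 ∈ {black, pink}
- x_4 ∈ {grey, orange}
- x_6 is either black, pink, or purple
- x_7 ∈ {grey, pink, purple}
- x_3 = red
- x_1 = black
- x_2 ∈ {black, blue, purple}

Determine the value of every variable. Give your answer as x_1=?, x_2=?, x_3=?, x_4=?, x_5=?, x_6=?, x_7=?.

x_1 must be black (only option left). Eliminate black elsewhere: x_2, x_5, x_6.
x_3 has just one choice, so x_3 = red.
x_5 must be pink (only option left). Eliminate pink elsewhere: x_6, x_7.
x_6 has just one choice, so x_6 = purple. Eliminate purple elsewhere: x_2, x_7.
x_7's domain is down to {grey}, so x_7 = grey. Remove grey from x_4.
x_2 must be blue (only option left).
x_4 has just one choice, so x_4 = orange.

x_1=black, x_2=blue, x_3=red, x_4=orange, x_5=pink, x_6=purple, x_7=grey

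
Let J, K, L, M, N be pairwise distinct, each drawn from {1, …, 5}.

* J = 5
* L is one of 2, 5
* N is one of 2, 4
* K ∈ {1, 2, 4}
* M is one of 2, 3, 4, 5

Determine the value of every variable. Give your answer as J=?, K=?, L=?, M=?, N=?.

J has just one choice, so J = 5. Remove 5 from L, M.
L's domain is down to {2}, so L = 2. So K, M, N can't be 2.
N must be 4 (only option left). Remove 4 from K, M.
K must be 1 (only option left).
M's domain is down to {3}, so M = 3.

J=5, K=1, L=2, M=3, N=4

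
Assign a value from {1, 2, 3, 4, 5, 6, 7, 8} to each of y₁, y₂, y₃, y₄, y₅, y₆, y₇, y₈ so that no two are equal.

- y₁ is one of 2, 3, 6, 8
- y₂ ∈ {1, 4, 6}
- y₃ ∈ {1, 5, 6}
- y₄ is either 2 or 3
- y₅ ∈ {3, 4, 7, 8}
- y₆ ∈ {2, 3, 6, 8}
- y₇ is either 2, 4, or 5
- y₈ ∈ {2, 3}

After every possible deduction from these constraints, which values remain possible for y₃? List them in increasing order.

The 8 variables together cover exactly {1, 2, 3, 4, 5, 6, 7, 8} — 8 values for 8 variables — and 7 appears only in y₅'s list, so y₅ = 7.
The 2 variables y₄ and y₈ are confined to {2, 3}, which locks those values in; drop them from y₁, y₆, y₇.
y₁ and y₆ between them cover only {6, 8} — a naked pair. Remove those values from y₂, y₃.
No further eliminations apply; y₃ can still be any of 1, 5.

1, 5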